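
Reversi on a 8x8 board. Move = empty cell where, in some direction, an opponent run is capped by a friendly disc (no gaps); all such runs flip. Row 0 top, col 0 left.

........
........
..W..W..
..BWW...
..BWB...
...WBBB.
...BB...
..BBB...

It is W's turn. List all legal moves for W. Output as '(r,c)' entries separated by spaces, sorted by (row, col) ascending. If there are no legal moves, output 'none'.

Answer: (2,1) (3,1) (3,5) (4,1) (4,5) (5,1) (5,2) (5,7) (6,5) (6,6) (7,5)

Derivation:
(2,1): flips 1 -> legal
(2,3): no bracket -> illegal
(3,1): flips 2 -> legal
(3,5): flips 1 -> legal
(4,1): flips 1 -> legal
(4,5): flips 1 -> legal
(4,6): no bracket -> illegal
(4,7): no bracket -> illegal
(5,1): flips 1 -> legal
(5,2): flips 2 -> legal
(5,7): flips 3 -> legal
(6,1): no bracket -> illegal
(6,2): no bracket -> illegal
(6,5): flips 1 -> legal
(6,6): flips 2 -> legal
(6,7): no bracket -> illegal
(7,1): no bracket -> illegal
(7,5): flips 1 -> legal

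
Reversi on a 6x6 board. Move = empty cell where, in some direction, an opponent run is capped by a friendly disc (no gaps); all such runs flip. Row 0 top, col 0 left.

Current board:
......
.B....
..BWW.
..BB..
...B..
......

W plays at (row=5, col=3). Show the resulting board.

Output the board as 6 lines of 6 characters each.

Place W at (5,3); scan 8 dirs for brackets.
Dir NW: first cell '.' (not opp) -> no flip
Dir N: opp run (4,3) (3,3) capped by W -> flip
Dir NE: first cell '.' (not opp) -> no flip
Dir W: first cell '.' (not opp) -> no flip
Dir E: first cell '.' (not opp) -> no flip
Dir SW: edge -> no flip
Dir S: edge -> no flip
Dir SE: edge -> no flip
All flips: (3,3) (4,3)

Answer: ......
.B....
..BWW.
..BW..
...W..
...W..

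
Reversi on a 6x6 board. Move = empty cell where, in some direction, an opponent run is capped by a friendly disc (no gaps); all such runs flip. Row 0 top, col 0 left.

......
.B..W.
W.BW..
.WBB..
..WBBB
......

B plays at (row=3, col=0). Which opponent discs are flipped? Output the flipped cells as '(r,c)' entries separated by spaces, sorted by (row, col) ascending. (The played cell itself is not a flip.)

Answer: (3,1)

Derivation:
Dir NW: edge -> no flip
Dir N: opp run (2,0), next='.' -> no flip
Dir NE: first cell '.' (not opp) -> no flip
Dir W: edge -> no flip
Dir E: opp run (3,1) capped by B -> flip
Dir SW: edge -> no flip
Dir S: first cell '.' (not opp) -> no flip
Dir SE: first cell '.' (not opp) -> no flip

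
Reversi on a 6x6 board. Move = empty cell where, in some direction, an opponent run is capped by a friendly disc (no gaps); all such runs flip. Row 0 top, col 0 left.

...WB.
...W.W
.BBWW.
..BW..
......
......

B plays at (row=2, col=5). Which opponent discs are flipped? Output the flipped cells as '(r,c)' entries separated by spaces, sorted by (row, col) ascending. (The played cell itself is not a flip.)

Dir NW: first cell '.' (not opp) -> no flip
Dir N: opp run (1,5), next='.' -> no flip
Dir NE: edge -> no flip
Dir W: opp run (2,4) (2,3) capped by B -> flip
Dir E: edge -> no flip
Dir SW: first cell '.' (not opp) -> no flip
Dir S: first cell '.' (not opp) -> no flip
Dir SE: edge -> no flip

Answer: (2,3) (2,4)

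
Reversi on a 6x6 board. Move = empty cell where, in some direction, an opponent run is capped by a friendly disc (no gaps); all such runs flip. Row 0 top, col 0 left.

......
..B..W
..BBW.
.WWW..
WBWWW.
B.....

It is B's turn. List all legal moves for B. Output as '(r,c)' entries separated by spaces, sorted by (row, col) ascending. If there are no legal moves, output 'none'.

Answer: (2,1) (2,5) (3,0) (4,5) (5,2) (5,3) (5,5)

Derivation:
(0,4): no bracket -> illegal
(0,5): no bracket -> illegal
(1,3): no bracket -> illegal
(1,4): no bracket -> illegal
(2,0): no bracket -> illegal
(2,1): flips 1 -> legal
(2,5): flips 1 -> legal
(3,0): flips 1 -> legal
(3,4): no bracket -> illegal
(3,5): no bracket -> illegal
(4,5): flips 3 -> legal
(5,1): no bracket -> illegal
(5,2): flips 2 -> legal
(5,3): flips 2 -> legal
(5,4): no bracket -> illegal
(5,5): flips 2 -> legal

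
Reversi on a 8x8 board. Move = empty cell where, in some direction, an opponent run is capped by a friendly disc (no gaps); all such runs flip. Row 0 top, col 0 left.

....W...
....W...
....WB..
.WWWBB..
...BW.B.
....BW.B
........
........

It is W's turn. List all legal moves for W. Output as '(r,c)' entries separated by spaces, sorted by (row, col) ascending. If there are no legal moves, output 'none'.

Answer: (2,6) (3,6) (3,7) (4,2) (5,3) (6,4) (6,5)

Derivation:
(1,5): no bracket -> illegal
(1,6): no bracket -> illegal
(2,3): no bracket -> illegal
(2,6): flips 2 -> legal
(3,6): flips 3 -> legal
(3,7): flips 1 -> legal
(4,2): flips 1 -> legal
(4,5): no bracket -> illegal
(4,7): no bracket -> illegal
(5,2): no bracket -> illegal
(5,3): flips 2 -> legal
(5,6): no bracket -> illegal
(6,3): no bracket -> illegal
(6,4): flips 1 -> legal
(6,5): flips 2 -> legal
(6,6): no bracket -> illegal
(6,7): no bracket -> illegal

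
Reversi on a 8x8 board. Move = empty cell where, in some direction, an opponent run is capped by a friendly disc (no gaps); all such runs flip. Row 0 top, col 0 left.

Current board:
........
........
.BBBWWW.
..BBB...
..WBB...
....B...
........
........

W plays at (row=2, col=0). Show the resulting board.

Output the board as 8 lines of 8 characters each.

Answer: ........
........
WWWWWWW.
..BBB...
..WBB...
....B...
........
........

Derivation:
Place W at (2,0); scan 8 dirs for brackets.
Dir NW: edge -> no flip
Dir N: first cell '.' (not opp) -> no flip
Dir NE: first cell '.' (not opp) -> no flip
Dir W: edge -> no flip
Dir E: opp run (2,1) (2,2) (2,3) capped by W -> flip
Dir SW: edge -> no flip
Dir S: first cell '.' (not opp) -> no flip
Dir SE: first cell '.' (not opp) -> no flip
All flips: (2,1) (2,2) (2,3)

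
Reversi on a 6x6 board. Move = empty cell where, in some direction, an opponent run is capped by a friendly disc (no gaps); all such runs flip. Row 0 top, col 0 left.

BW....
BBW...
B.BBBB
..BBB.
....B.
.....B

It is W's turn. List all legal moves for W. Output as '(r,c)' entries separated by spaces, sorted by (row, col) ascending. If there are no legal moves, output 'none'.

(0,2): no bracket -> illegal
(1,3): no bracket -> illegal
(1,4): no bracket -> illegal
(1,5): no bracket -> illegal
(2,1): flips 1 -> legal
(3,0): no bracket -> illegal
(3,1): no bracket -> illegal
(3,5): no bracket -> illegal
(4,1): no bracket -> illegal
(4,2): flips 2 -> legal
(4,3): no bracket -> illegal
(4,5): flips 2 -> legal
(5,3): no bracket -> illegal
(5,4): no bracket -> illegal

Answer: (2,1) (4,2) (4,5)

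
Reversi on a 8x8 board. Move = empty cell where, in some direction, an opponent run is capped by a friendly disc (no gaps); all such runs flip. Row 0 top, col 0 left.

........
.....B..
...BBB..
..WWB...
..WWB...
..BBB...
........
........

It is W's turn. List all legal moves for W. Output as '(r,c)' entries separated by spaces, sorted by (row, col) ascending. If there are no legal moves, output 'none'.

Answer: (0,6) (1,3) (1,4) (1,6) (3,5) (4,5) (5,5) (6,1) (6,2) (6,3) (6,4) (6,5)

Derivation:
(0,4): no bracket -> illegal
(0,5): no bracket -> illegal
(0,6): flips 2 -> legal
(1,2): no bracket -> illegal
(1,3): flips 1 -> legal
(1,4): flips 1 -> legal
(1,6): flips 2 -> legal
(2,2): no bracket -> illegal
(2,6): no bracket -> illegal
(3,5): flips 1 -> legal
(3,6): no bracket -> illegal
(4,1): no bracket -> illegal
(4,5): flips 1 -> legal
(5,1): no bracket -> illegal
(5,5): flips 1 -> legal
(6,1): flips 1 -> legal
(6,2): flips 1 -> legal
(6,3): flips 1 -> legal
(6,4): flips 1 -> legal
(6,5): flips 1 -> legal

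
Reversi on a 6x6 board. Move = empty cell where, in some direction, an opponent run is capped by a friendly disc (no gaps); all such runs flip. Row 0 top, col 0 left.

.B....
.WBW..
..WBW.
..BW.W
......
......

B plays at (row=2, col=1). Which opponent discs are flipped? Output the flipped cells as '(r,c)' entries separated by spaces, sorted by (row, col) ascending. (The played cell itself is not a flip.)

Answer: (1,1) (2,2)

Derivation:
Dir NW: first cell '.' (not opp) -> no flip
Dir N: opp run (1,1) capped by B -> flip
Dir NE: first cell 'B' (not opp) -> no flip
Dir W: first cell '.' (not opp) -> no flip
Dir E: opp run (2,2) capped by B -> flip
Dir SW: first cell '.' (not opp) -> no flip
Dir S: first cell '.' (not opp) -> no flip
Dir SE: first cell 'B' (not opp) -> no flip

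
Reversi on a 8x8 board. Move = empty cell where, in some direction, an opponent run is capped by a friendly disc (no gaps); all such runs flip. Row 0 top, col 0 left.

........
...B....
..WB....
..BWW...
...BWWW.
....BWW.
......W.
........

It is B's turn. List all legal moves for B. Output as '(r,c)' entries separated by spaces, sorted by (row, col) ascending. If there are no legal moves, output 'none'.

(1,1): no bracket -> illegal
(1,2): flips 1 -> legal
(2,1): flips 1 -> legal
(2,4): flips 2 -> legal
(2,5): flips 1 -> legal
(3,1): flips 1 -> legal
(3,5): flips 2 -> legal
(3,6): flips 1 -> legal
(3,7): no bracket -> illegal
(4,2): no bracket -> illegal
(4,7): flips 3 -> legal
(5,3): no bracket -> illegal
(5,7): flips 2 -> legal
(6,4): no bracket -> illegal
(6,5): no bracket -> illegal
(6,7): flips 3 -> legal
(7,5): no bracket -> illegal
(7,6): no bracket -> illegal
(7,7): no bracket -> illegal

Answer: (1,2) (2,1) (2,4) (2,5) (3,1) (3,5) (3,6) (4,7) (5,7) (6,7)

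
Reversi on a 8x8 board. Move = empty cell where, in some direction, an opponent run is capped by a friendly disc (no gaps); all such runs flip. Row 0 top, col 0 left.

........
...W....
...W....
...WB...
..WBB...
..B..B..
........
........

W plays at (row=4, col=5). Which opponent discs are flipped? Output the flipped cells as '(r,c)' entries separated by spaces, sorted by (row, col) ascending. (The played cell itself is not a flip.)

Answer: (3,4) (4,3) (4,4)

Derivation:
Dir NW: opp run (3,4) capped by W -> flip
Dir N: first cell '.' (not opp) -> no flip
Dir NE: first cell '.' (not opp) -> no flip
Dir W: opp run (4,4) (4,3) capped by W -> flip
Dir E: first cell '.' (not opp) -> no flip
Dir SW: first cell '.' (not opp) -> no flip
Dir S: opp run (5,5), next='.' -> no flip
Dir SE: first cell '.' (not opp) -> no flip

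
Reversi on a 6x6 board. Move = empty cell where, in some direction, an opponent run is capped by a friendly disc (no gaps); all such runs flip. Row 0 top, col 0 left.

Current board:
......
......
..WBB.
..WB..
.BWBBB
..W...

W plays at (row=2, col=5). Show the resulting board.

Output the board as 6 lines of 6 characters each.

Answer: ......
......
..WWWW
..WB..
.BWBBB
..W...

Derivation:
Place W at (2,5); scan 8 dirs for brackets.
Dir NW: first cell '.' (not opp) -> no flip
Dir N: first cell '.' (not opp) -> no flip
Dir NE: edge -> no flip
Dir W: opp run (2,4) (2,3) capped by W -> flip
Dir E: edge -> no flip
Dir SW: first cell '.' (not opp) -> no flip
Dir S: first cell '.' (not opp) -> no flip
Dir SE: edge -> no flip
All flips: (2,3) (2,4)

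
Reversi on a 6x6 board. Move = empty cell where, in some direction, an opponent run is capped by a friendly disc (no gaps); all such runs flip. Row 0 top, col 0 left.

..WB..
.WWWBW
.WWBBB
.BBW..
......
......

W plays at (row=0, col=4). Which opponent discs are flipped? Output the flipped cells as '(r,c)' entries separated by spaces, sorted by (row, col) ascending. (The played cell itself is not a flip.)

Answer: (0,3)

Derivation:
Dir NW: edge -> no flip
Dir N: edge -> no flip
Dir NE: edge -> no flip
Dir W: opp run (0,3) capped by W -> flip
Dir E: first cell '.' (not opp) -> no flip
Dir SW: first cell 'W' (not opp) -> no flip
Dir S: opp run (1,4) (2,4), next='.' -> no flip
Dir SE: first cell 'W' (not opp) -> no flip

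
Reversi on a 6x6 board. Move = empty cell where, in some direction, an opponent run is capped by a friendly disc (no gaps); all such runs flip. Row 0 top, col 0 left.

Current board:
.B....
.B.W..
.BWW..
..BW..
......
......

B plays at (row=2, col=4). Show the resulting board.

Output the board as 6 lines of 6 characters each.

Answer: .B....
.B.W..
.BBBB.
..BW..
......
......

Derivation:
Place B at (2,4); scan 8 dirs for brackets.
Dir NW: opp run (1,3), next='.' -> no flip
Dir N: first cell '.' (not opp) -> no flip
Dir NE: first cell '.' (not opp) -> no flip
Dir W: opp run (2,3) (2,2) capped by B -> flip
Dir E: first cell '.' (not opp) -> no flip
Dir SW: opp run (3,3), next='.' -> no flip
Dir S: first cell '.' (not opp) -> no flip
Dir SE: first cell '.' (not opp) -> no flip
All flips: (2,2) (2,3)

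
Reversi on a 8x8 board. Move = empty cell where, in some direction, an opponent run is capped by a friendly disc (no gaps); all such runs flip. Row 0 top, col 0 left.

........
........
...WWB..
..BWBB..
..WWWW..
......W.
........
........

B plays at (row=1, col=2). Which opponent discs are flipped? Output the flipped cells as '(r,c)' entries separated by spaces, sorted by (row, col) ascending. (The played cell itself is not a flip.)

Dir NW: first cell '.' (not opp) -> no flip
Dir N: first cell '.' (not opp) -> no flip
Dir NE: first cell '.' (not opp) -> no flip
Dir W: first cell '.' (not opp) -> no flip
Dir E: first cell '.' (not opp) -> no flip
Dir SW: first cell '.' (not opp) -> no flip
Dir S: first cell '.' (not opp) -> no flip
Dir SE: opp run (2,3) capped by B -> flip

Answer: (2,3)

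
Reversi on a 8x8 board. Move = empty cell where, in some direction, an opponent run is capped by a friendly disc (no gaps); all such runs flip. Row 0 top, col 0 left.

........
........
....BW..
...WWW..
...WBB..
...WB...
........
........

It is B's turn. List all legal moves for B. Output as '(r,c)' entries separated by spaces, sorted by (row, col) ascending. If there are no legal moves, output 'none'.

Answer: (1,5) (2,2) (2,3) (2,6) (3,2) (4,2) (4,6) (5,2) (6,2)

Derivation:
(1,4): no bracket -> illegal
(1,5): flips 2 -> legal
(1,6): no bracket -> illegal
(2,2): flips 1 -> legal
(2,3): flips 1 -> legal
(2,6): flips 2 -> legal
(3,2): flips 1 -> legal
(3,6): no bracket -> illegal
(4,2): flips 2 -> legal
(4,6): flips 1 -> legal
(5,2): flips 1 -> legal
(6,2): flips 1 -> legal
(6,3): no bracket -> illegal
(6,4): no bracket -> illegal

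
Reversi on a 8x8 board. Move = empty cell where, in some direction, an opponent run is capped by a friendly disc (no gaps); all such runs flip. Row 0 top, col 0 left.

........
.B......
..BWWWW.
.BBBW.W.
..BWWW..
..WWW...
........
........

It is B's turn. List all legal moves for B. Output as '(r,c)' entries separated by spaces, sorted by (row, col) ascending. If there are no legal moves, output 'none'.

Answer: (1,3) (1,4) (1,5) (2,7) (3,5) (4,6) (5,5) (6,2) (6,3) (6,4) (6,5)

Derivation:
(1,2): no bracket -> illegal
(1,3): flips 1 -> legal
(1,4): flips 1 -> legal
(1,5): flips 1 -> legal
(1,6): no bracket -> illegal
(1,7): no bracket -> illegal
(2,7): flips 4 -> legal
(3,5): flips 1 -> legal
(3,7): no bracket -> illegal
(4,1): no bracket -> illegal
(4,6): flips 3 -> legal
(4,7): no bracket -> illegal
(5,1): no bracket -> illegal
(5,5): flips 1 -> legal
(5,6): no bracket -> illegal
(6,1): no bracket -> illegal
(6,2): flips 1 -> legal
(6,3): flips 2 -> legal
(6,4): flips 1 -> legal
(6,5): flips 2 -> legal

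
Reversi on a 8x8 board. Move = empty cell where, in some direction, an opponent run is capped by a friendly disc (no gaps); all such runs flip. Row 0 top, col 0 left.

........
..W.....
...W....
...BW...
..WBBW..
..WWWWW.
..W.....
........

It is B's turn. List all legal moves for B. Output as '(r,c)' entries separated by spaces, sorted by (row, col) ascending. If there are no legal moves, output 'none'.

(0,1): no bracket -> illegal
(0,2): no bracket -> illegal
(0,3): no bracket -> illegal
(1,1): no bracket -> illegal
(1,3): flips 1 -> legal
(1,4): no bracket -> illegal
(2,1): no bracket -> illegal
(2,2): no bracket -> illegal
(2,4): flips 1 -> legal
(2,5): flips 1 -> legal
(3,1): no bracket -> illegal
(3,2): no bracket -> illegal
(3,5): flips 1 -> legal
(3,6): no bracket -> illegal
(4,1): flips 1 -> legal
(4,6): flips 1 -> legal
(4,7): no bracket -> illegal
(5,1): flips 1 -> legal
(5,7): no bracket -> illegal
(6,1): flips 1 -> legal
(6,3): flips 1 -> legal
(6,4): flips 1 -> legal
(6,5): flips 1 -> legal
(6,6): flips 1 -> legal
(6,7): no bracket -> illegal
(7,1): flips 2 -> legal
(7,2): no bracket -> illegal
(7,3): no bracket -> illegal

Answer: (1,3) (2,4) (2,5) (3,5) (4,1) (4,6) (5,1) (6,1) (6,3) (6,4) (6,5) (6,6) (7,1)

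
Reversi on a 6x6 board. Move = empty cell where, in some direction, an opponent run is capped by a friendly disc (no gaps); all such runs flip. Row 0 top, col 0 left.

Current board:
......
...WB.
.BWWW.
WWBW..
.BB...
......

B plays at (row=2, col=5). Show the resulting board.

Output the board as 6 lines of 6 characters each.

Place B at (2,5); scan 8 dirs for brackets.
Dir NW: first cell 'B' (not opp) -> no flip
Dir N: first cell '.' (not opp) -> no flip
Dir NE: edge -> no flip
Dir W: opp run (2,4) (2,3) (2,2) capped by B -> flip
Dir E: edge -> no flip
Dir SW: first cell '.' (not opp) -> no flip
Dir S: first cell '.' (not opp) -> no flip
Dir SE: edge -> no flip
All flips: (2,2) (2,3) (2,4)

Answer: ......
...WB.
.BBBBB
WWBW..
.BB...
......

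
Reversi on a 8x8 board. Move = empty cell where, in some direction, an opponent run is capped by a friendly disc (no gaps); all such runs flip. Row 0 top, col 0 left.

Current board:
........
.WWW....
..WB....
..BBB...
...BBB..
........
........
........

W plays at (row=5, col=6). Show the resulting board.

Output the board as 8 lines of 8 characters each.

Answer: ........
.WWW....
..WW....
..BBW...
...BBW..
......W.
........
........

Derivation:
Place W at (5,6); scan 8 dirs for brackets.
Dir NW: opp run (4,5) (3,4) (2,3) capped by W -> flip
Dir N: first cell '.' (not opp) -> no flip
Dir NE: first cell '.' (not opp) -> no flip
Dir W: first cell '.' (not opp) -> no flip
Dir E: first cell '.' (not opp) -> no flip
Dir SW: first cell '.' (not opp) -> no flip
Dir S: first cell '.' (not opp) -> no flip
Dir SE: first cell '.' (not opp) -> no flip
All flips: (2,3) (3,4) (4,5)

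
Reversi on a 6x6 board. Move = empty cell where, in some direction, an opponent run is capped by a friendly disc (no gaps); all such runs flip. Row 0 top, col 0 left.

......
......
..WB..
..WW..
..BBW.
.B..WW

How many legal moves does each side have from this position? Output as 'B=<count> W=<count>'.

Answer: B=5 W=6

Derivation:
-- B to move --
(1,1): no bracket -> illegal
(1,2): flips 2 -> legal
(1,3): no bracket -> illegal
(2,1): flips 2 -> legal
(2,4): flips 1 -> legal
(3,1): no bracket -> illegal
(3,4): no bracket -> illegal
(3,5): no bracket -> illegal
(4,1): flips 1 -> legal
(4,5): flips 1 -> legal
(5,3): no bracket -> illegal
B mobility = 5
-- W to move --
(1,2): no bracket -> illegal
(1,3): flips 1 -> legal
(1,4): flips 1 -> legal
(2,4): flips 1 -> legal
(3,1): no bracket -> illegal
(3,4): no bracket -> illegal
(4,0): no bracket -> illegal
(4,1): flips 2 -> legal
(5,0): no bracket -> illegal
(5,2): flips 1 -> legal
(5,3): flips 1 -> legal
W mobility = 6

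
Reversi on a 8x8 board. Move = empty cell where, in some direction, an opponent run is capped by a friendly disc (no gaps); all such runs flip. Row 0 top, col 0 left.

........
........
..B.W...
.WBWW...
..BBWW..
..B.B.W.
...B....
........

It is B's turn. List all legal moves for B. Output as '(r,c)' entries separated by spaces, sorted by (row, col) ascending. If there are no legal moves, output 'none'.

(1,3): no bracket -> illegal
(1,4): flips 3 -> legal
(1,5): flips 2 -> legal
(2,0): flips 1 -> legal
(2,1): no bracket -> illegal
(2,3): flips 1 -> legal
(2,5): flips 1 -> legal
(3,0): flips 1 -> legal
(3,5): flips 2 -> legal
(3,6): flips 1 -> legal
(4,0): flips 1 -> legal
(4,1): no bracket -> illegal
(4,6): flips 2 -> legal
(4,7): no bracket -> illegal
(5,3): no bracket -> illegal
(5,5): flips 2 -> legal
(5,7): no bracket -> illegal
(6,5): no bracket -> illegal
(6,6): no bracket -> illegal
(6,7): no bracket -> illegal

Answer: (1,4) (1,5) (2,0) (2,3) (2,5) (3,0) (3,5) (3,6) (4,0) (4,6) (5,5)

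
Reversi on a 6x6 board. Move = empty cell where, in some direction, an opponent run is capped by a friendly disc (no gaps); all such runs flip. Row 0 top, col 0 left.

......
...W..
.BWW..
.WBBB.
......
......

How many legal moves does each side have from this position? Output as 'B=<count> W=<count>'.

Answer: B=7 W=8

Derivation:
-- B to move --
(0,2): no bracket -> illegal
(0,3): flips 2 -> legal
(0,4): no bracket -> illegal
(1,1): flips 1 -> legal
(1,2): flips 2 -> legal
(1,4): flips 1 -> legal
(2,0): no bracket -> illegal
(2,4): flips 2 -> legal
(3,0): flips 1 -> legal
(4,0): no bracket -> illegal
(4,1): flips 1 -> legal
(4,2): no bracket -> illegal
B mobility = 7
-- W to move --
(1,0): no bracket -> illegal
(1,1): flips 1 -> legal
(1,2): no bracket -> illegal
(2,0): flips 1 -> legal
(2,4): no bracket -> illegal
(2,5): no bracket -> illegal
(3,0): no bracket -> illegal
(3,5): flips 3 -> legal
(4,1): flips 1 -> legal
(4,2): flips 1 -> legal
(4,3): flips 1 -> legal
(4,4): flips 1 -> legal
(4,5): flips 1 -> legal
W mobility = 8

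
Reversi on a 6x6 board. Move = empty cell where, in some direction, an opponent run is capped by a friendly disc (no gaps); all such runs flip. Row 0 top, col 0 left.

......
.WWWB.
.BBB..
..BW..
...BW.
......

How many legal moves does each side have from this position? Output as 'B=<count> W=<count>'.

Answer: B=9 W=6

Derivation:
-- B to move --
(0,0): flips 1 -> legal
(0,1): flips 2 -> legal
(0,2): flips 1 -> legal
(0,3): flips 2 -> legal
(0,4): flips 1 -> legal
(1,0): flips 3 -> legal
(2,0): no bracket -> illegal
(2,4): no bracket -> illegal
(3,4): flips 1 -> legal
(3,5): no bracket -> illegal
(4,2): no bracket -> illegal
(4,5): flips 1 -> legal
(5,3): no bracket -> illegal
(5,4): no bracket -> illegal
(5,5): flips 2 -> legal
B mobility = 9
-- W to move --
(0,3): no bracket -> illegal
(0,4): no bracket -> illegal
(0,5): no bracket -> illegal
(1,0): no bracket -> illegal
(1,5): flips 1 -> legal
(2,0): no bracket -> illegal
(2,4): no bracket -> illegal
(2,5): no bracket -> illegal
(3,0): flips 1 -> legal
(3,1): flips 3 -> legal
(3,4): flips 1 -> legal
(4,1): no bracket -> illegal
(4,2): flips 3 -> legal
(5,2): no bracket -> illegal
(5,3): flips 1 -> legal
(5,4): no bracket -> illegal
W mobility = 6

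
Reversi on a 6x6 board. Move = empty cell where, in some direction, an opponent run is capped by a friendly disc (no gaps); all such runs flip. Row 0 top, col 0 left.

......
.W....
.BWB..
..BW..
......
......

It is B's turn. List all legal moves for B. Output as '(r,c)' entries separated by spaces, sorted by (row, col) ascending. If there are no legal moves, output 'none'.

(0,0): no bracket -> illegal
(0,1): flips 1 -> legal
(0,2): no bracket -> illegal
(1,0): no bracket -> illegal
(1,2): flips 1 -> legal
(1,3): no bracket -> illegal
(2,0): no bracket -> illegal
(2,4): no bracket -> illegal
(3,1): no bracket -> illegal
(3,4): flips 1 -> legal
(4,2): no bracket -> illegal
(4,3): flips 1 -> legal
(4,4): no bracket -> illegal

Answer: (0,1) (1,2) (3,4) (4,3)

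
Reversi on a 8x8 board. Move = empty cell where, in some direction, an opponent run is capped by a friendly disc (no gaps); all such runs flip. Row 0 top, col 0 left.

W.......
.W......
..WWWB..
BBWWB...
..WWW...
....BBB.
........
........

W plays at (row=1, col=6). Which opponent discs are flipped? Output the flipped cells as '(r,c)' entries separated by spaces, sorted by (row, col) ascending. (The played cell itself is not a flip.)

Dir NW: first cell '.' (not opp) -> no flip
Dir N: first cell '.' (not opp) -> no flip
Dir NE: first cell '.' (not opp) -> no flip
Dir W: first cell '.' (not opp) -> no flip
Dir E: first cell '.' (not opp) -> no flip
Dir SW: opp run (2,5) (3,4) capped by W -> flip
Dir S: first cell '.' (not opp) -> no flip
Dir SE: first cell '.' (not opp) -> no flip

Answer: (2,5) (3,4)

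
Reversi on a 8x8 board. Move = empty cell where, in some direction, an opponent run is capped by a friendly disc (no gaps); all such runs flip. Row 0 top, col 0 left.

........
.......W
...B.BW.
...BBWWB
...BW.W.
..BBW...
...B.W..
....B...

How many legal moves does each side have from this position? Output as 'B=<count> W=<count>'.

-- B to move --
(0,6): no bracket -> illegal
(0,7): no bracket -> illegal
(1,5): flips 1 -> legal
(1,6): no bracket -> illegal
(2,4): no bracket -> illegal
(2,7): flips 1 -> legal
(4,5): flips 3 -> legal
(4,7): flips 1 -> legal
(5,5): flips 3 -> legal
(5,6): flips 1 -> legal
(5,7): no bracket -> illegal
(6,4): flips 2 -> legal
(6,6): no bracket -> illegal
(7,5): no bracket -> illegal
(7,6): flips 2 -> legal
B mobility = 8
-- W to move --
(1,2): no bracket -> illegal
(1,3): no bracket -> illegal
(1,4): flips 1 -> legal
(1,5): flips 1 -> legal
(1,6): no bracket -> illegal
(2,2): flips 1 -> legal
(2,4): flips 2 -> legal
(2,7): no bracket -> illegal
(3,2): flips 3 -> legal
(4,1): no bracket -> illegal
(4,2): flips 1 -> legal
(4,5): no bracket -> illegal
(4,7): no bracket -> illegal
(5,1): flips 2 -> legal
(6,1): no bracket -> illegal
(6,2): flips 1 -> legal
(6,4): no bracket -> illegal
(7,2): flips 1 -> legal
(7,3): no bracket -> illegal
(7,5): no bracket -> illegal
W mobility = 9

Answer: B=8 W=9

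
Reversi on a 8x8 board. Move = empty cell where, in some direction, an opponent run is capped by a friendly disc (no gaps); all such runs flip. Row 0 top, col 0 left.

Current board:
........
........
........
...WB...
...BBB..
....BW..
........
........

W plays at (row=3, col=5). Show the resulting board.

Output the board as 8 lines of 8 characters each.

Place W at (3,5); scan 8 dirs for brackets.
Dir NW: first cell '.' (not opp) -> no flip
Dir N: first cell '.' (not opp) -> no flip
Dir NE: first cell '.' (not opp) -> no flip
Dir W: opp run (3,4) capped by W -> flip
Dir E: first cell '.' (not opp) -> no flip
Dir SW: opp run (4,4), next='.' -> no flip
Dir S: opp run (4,5) capped by W -> flip
Dir SE: first cell '.' (not opp) -> no flip
All flips: (3,4) (4,5)

Answer: ........
........
........
...WWW..
...BBW..
....BW..
........
........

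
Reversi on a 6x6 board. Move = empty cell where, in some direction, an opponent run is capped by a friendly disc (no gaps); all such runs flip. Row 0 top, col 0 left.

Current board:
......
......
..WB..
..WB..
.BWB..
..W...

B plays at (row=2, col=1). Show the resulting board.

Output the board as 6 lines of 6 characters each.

Answer: ......
......
.BBB..
..BB..
.BWB..
..W...

Derivation:
Place B at (2,1); scan 8 dirs for brackets.
Dir NW: first cell '.' (not opp) -> no flip
Dir N: first cell '.' (not opp) -> no flip
Dir NE: first cell '.' (not opp) -> no flip
Dir W: first cell '.' (not opp) -> no flip
Dir E: opp run (2,2) capped by B -> flip
Dir SW: first cell '.' (not opp) -> no flip
Dir S: first cell '.' (not opp) -> no flip
Dir SE: opp run (3,2) capped by B -> flip
All flips: (2,2) (3,2)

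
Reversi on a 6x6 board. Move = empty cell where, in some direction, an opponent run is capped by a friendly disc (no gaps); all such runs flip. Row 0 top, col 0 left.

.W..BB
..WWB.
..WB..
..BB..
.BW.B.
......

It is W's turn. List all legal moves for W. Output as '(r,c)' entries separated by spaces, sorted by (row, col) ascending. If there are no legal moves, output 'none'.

Answer: (1,5) (2,4) (3,4) (4,0) (4,3) (5,5)

Derivation:
(0,3): no bracket -> illegal
(1,5): flips 1 -> legal
(2,1): no bracket -> illegal
(2,4): flips 2 -> legal
(2,5): no bracket -> illegal
(3,0): no bracket -> illegal
(3,1): no bracket -> illegal
(3,4): flips 1 -> legal
(3,5): no bracket -> illegal
(4,0): flips 1 -> legal
(4,3): flips 2 -> legal
(4,5): no bracket -> illegal
(5,0): no bracket -> illegal
(5,1): no bracket -> illegal
(5,2): no bracket -> illegal
(5,3): no bracket -> illegal
(5,4): no bracket -> illegal
(5,5): flips 2 -> legal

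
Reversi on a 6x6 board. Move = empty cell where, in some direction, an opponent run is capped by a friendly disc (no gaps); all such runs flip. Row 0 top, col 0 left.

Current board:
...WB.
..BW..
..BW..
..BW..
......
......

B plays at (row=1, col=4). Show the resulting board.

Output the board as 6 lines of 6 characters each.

Answer: ...WB.
..BBB.
..BB..
..BW..
......
......

Derivation:
Place B at (1,4); scan 8 dirs for brackets.
Dir NW: opp run (0,3), next=edge -> no flip
Dir N: first cell 'B' (not opp) -> no flip
Dir NE: first cell '.' (not opp) -> no flip
Dir W: opp run (1,3) capped by B -> flip
Dir E: first cell '.' (not opp) -> no flip
Dir SW: opp run (2,3) capped by B -> flip
Dir S: first cell '.' (not opp) -> no flip
Dir SE: first cell '.' (not opp) -> no flip
All flips: (1,3) (2,3)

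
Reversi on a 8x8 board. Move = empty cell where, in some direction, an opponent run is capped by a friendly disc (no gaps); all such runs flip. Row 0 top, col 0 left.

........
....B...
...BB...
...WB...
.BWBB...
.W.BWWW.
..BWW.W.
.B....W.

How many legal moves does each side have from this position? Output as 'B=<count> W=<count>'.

Answer: B=12 W=11

Derivation:
-- B to move --
(2,2): flips 1 -> legal
(3,1): flips 1 -> legal
(3,2): flips 1 -> legal
(4,0): flips 1 -> legal
(4,5): no bracket -> illegal
(4,6): no bracket -> illegal
(4,7): no bracket -> illegal
(5,0): no bracket -> illegal
(5,2): no bracket -> illegal
(5,7): flips 3 -> legal
(6,0): flips 3 -> legal
(6,1): flips 1 -> legal
(6,5): flips 3 -> legal
(6,7): no bracket -> illegal
(7,2): no bracket -> illegal
(7,3): flips 1 -> legal
(7,4): flips 2 -> legal
(7,5): flips 1 -> legal
(7,7): flips 2 -> legal
B mobility = 12
-- W to move --
(0,3): no bracket -> illegal
(0,4): flips 4 -> legal
(0,5): no bracket -> illegal
(1,2): no bracket -> illegal
(1,3): flips 1 -> legal
(1,5): flips 1 -> legal
(2,2): no bracket -> illegal
(2,5): no bracket -> illegal
(3,0): no bracket -> illegal
(3,1): flips 1 -> legal
(3,2): flips 1 -> legal
(3,5): flips 1 -> legal
(4,0): flips 1 -> legal
(4,5): flips 2 -> legal
(5,0): no bracket -> illegal
(5,2): flips 1 -> legal
(6,0): no bracket -> illegal
(6,1): flips 1 -> legal
(7,0): no bracket -> illegal
(7,2): no bracket -> illegal
(7,3): flips 1 -> legal
W mobility = 11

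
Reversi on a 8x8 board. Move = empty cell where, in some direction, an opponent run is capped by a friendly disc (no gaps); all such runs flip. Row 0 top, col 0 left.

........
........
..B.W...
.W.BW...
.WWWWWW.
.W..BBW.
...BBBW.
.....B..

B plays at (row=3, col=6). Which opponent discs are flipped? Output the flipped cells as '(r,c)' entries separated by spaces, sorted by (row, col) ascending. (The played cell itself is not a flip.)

Answer: (4,5)

Derivation:
Dir NW: first cell '.' (not opp) -> no flip
Dir N: first cell '.' (not opp) -> no flip
Dir NE: first cell '.' (not opp) -> no flip
Dir W: first cell '.' (not opp) -> no flip
Dir E: first cell '.' (not opp) -> no flip
Dir SW: opp run (4,5) capped by B -> flip
Dir S: opp run (4,6) (5,6) (6,6), next='.' -> no flip
Dir SE: first cell '.' (not opp) -> no flip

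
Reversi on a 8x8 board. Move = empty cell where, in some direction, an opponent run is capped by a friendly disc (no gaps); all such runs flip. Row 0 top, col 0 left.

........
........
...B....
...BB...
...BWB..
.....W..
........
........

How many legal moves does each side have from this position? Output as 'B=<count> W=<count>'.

-- B to move --
(3,5): no bracket -> illegal
(4,6): no bracket -> illegal
(5,3): no bracket -> illegal
(5,4): flips 1 -> legal
(5,6): no bracket -> illegal
(6,4): no bracket -> illegal
(6,5): flips 1 -> legal
(6,6): flips 2 -> legal
B mobility = 3
-- W to move --
(1,2): no bracket -> illegal
(1,3): no bracket -> illegal
(1,4): no bracket -> illegal
(2,2): flips 1 -> legal
(2,4): flips 1 -> legal
(2,5): no bracket -> illegal
(3,2): no bracket -> illegal
(3,5): flips 1 -> legal
(3,6): no bracket -> illegal
(4,2): flips 1 -> legal
(4,6): flips 1 -> legal
(5,2): no bracket -> illegal
(5,3): no bracket -> illegal
(5,4): no bracket -> illegal
(5,6): no bracket -> illegal
W mobility = 5

Answer: B=3 W=5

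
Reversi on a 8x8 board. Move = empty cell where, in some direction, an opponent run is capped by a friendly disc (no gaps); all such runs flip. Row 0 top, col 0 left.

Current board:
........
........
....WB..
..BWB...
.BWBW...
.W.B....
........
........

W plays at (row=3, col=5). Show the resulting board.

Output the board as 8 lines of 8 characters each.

Place W at (3,5); scan 8 dirs for brackets.
Dir NW: first cell 'W' (not opp) -> no flip
Dir N: opp run (2,5), next='.' -> no flip
Dir NE: first cell '.' (not opp) -> no flip
Dir W: opp run (3,4) capped by W -> flip
Dir E: first cell '.' (not opp) -> no flip
Dir SW: first cell 'W' (not opp) -> no flip
Dir S: first cell '.' (not opp) -> no flip
Dir SE: first cell '.' (not opp) -> no flip
All flips: (3,4)

Answer: ........
........
....WB..
..BWWW..
.BWBW...
.W.B....
........
........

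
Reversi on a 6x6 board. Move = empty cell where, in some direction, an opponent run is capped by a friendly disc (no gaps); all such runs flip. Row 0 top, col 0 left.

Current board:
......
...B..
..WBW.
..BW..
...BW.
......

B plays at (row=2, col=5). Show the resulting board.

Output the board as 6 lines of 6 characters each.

Place B at (2,5); scan 8 dirs for brackets.
Dir NW: first cell '.' (not opp) -> no flip
Dir N: first cell '.' (not opp) -> no flip
Dir NE: edge -> no flip
Dir W: opp run (2,4) capped by B -> flip
Dir E: edge -> no flip
Dir SW: first cell '.' (not opp) -> no flip
Dir S: first cell '.' (not opp) -> no flip
Dir SE: edge -> no flip
All flips: (2,4)

Answer: ......
...B..
..WBBB
..BW..
...BW.
......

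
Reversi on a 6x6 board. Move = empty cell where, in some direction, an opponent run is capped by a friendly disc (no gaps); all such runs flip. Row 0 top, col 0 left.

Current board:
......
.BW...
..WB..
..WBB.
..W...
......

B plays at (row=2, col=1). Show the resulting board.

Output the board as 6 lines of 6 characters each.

Place B at (2,1); scan 8 dirs for brackets.
Dir NW: first cell '.' (not opp) -> no flip
Dir N: first cell 'B' (not opp) -> no flip
Dir NE: opp run (1,2), next='.' -> no flip
Dir W: first cell '.' (not opp) -> no flip
Dir E: opp run (2,2) capped by B -> flip
Dir SW: first cell '.' (not opp) -> no flip
Dir S: first cell '.' (not opp) -> no flip
Dir SE: opp run (3,2), next='.' -> no flip
All flips: (2,2)

Answer: ......
.BW...
.BBB..
..WBB.
..W...
......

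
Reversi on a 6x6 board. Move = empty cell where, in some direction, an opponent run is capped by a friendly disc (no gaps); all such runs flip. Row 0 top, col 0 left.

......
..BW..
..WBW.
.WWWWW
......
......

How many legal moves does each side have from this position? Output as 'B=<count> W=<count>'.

-- B to move --
(0,2): no bracket -> illegal
(0,3): flips 1 -> legal
(0,4): no bracket -> illegal
(1,1): no bracket -> illegal
(1,4): flips 1 -> legal
(1,5): no bracket -> illegal
(2,0): no bracket -> illegal
(2,1): flips 1 -> legal
(2,5): flips 1 -> legal
(3,0): no bracket -> illegal
(4,0): no bracket -> illegal
(4,1): flips 1 -> legal
(4,2): flips 2 -> legal
(4,3): flips 1 -> legal
(4,4): no bracket -> illegal
(4,5): flips 1 -> legal
B mobility = 8
-- W to move --
(0,1): flips 2 -> legal
(0,2): flips 1 -> legal
(0,3): no bracket -> illegal
(1,1): flips 1 -> legal
(1,4): flips 1 -> legal
(2,1): no bracket -> illegal
W mobility = 4

Answer: B=8 W=4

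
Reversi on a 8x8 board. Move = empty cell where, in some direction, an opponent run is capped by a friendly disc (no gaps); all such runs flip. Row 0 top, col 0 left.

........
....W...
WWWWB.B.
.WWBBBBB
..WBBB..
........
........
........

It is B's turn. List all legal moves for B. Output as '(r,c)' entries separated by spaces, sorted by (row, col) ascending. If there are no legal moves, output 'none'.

Answer: (0,4) (1,0) (1,1) (1,2) (1,3) (3,0) (4,1) (5,1)

Derivation:
(0,3): no bracket -> illegal
(0,4): flips 1 -> legal
(0,5): no bracket -> illegal
(1,0): flips 2 -> legal
(1,1): flips 1 -> legal
(1,2): flips 1 -> legal
(1,3): flips 1 -> legal
(1,5): no bracket -> illegal
(2,5): no bracket -> illegal
(3,0): flips 2 -> legal
(4,0): no bracket -> illegal
(4,1): flips 1 -> legal
(5,1): flips 1 -> legal
(5,2): no bracket -> illegal
(5,3): no bracket -> illegal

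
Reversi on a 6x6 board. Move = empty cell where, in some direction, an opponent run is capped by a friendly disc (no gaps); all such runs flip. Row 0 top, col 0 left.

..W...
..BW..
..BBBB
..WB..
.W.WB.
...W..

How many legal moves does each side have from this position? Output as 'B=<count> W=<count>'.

Answer: B=6 W=6

Derivation:
-- B to move --
(0,1): no bracket -> illegal
(0,3): flips 1 -> legal
(0,4): flips 1 -> legal
(1,1): no bracket -> illegal
(1,4): flips 1 -> legal
(2,1): no bracket -> illegal
(3,0): no bracket -> illegal
(3,1): flips 1 -> legal
(3,4): no bracket -> illegal
(4,0): no bracket -> illegal
(4,2): flips 2 -> legal
(5,0): flips 2 -> legal
(5,1): no bracket -> illegal
(5,2): no bracket -> illegal
(5,4): no bracket -> illegal
B mobility = 6
-- W to move --
(0,1): no bracket -> illegal
(0,3): no bracket -> illegal
(1,1): flips 1 -> legal
(1,4): flips 1 -> legal
(1,5): no bracket -> illegal
(2,1): no bracket -> illegal
(3,1): flips 1 -> legal
(3,4): flips 1 -> legal
(3,5): flips 2 -> legal
(4,2): no bracket -> illegal
(4,5): flips 1 -> legal
(5,4): no bracket -> illegal
(5,5): no bracket -> illegal
W mobility = 6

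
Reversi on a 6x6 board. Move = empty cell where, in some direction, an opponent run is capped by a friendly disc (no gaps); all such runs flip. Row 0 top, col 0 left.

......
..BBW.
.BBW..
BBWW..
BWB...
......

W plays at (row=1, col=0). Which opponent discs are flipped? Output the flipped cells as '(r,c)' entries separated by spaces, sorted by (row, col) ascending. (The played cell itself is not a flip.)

Answer: (2,1)

Derivation:
Dir NW: edge -> no flip
Dir N: first cell '.' (not opp) -> no flip
Dir NE: first cell '.' (not opp) -> no flip
Dir W: edge -> no flip
Dir E: first cell '.' (not opp) -> no flip
Dir SW: edge -> no flip
Dir S: first cell '.' (not opp) -> no flip
Dir SE: opp run (2,1) capped by W -> flip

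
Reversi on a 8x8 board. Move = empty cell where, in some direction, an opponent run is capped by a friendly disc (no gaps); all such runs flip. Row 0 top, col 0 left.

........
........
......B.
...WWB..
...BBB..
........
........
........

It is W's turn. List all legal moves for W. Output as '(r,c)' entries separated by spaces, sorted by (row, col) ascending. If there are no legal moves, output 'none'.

Answer: (3,6) (5,2) (5,3) (5,4) (5,5) (5,6)

Derivation:
(1,5): no bracket -> illegal
(1,6): no bracket -> illegal
(1,7): no bracket -> illegal
(2,4): no bracket -> illegal
(2,5): no bracket -> illegal
(2,7): no bracket -> illegal
(3,2): no bracket -> illegal
(3,6): flips 1 -> legal
(3,7): no bracket -> illegal
(4,2): no bracket -> illegal
(4,6): no bracket -> illegal
(5,2): flips 1 -> legal
(5,3): flips 1 -> legal
(5,4): flips 1 -> legal
(5,5): flips 1 -> legal
(5,6): flips 1 -> legal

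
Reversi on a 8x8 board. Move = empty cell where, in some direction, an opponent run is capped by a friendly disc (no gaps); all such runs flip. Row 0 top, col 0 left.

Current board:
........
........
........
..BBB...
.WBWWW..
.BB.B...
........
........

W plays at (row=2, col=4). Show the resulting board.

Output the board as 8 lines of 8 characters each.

Place W at (2,4); scan 8 dirs for brackets.
Dir NW: first cell '.' (not opp) -> no flip
Dir N: first cell '.' (not opp) -> no flip
Dir NE: first cell '.' (not opp) -> no flip
Dir W: first cell '.' (not opp) -> no flip
Dir E: first cell '.' (not opp) -> no flip
Dir SW: opp run (3,3) (4,2) (5,1), next='.' -> no flip
Dir S: opp run (3,4) capped by W -> flip
Dir SE: first cell '.' (not opp) -> no flip
All flips: (3,4)

Answer: ........
........
....W...
..BBW...
.WBWWW..
.BB.B...
........
........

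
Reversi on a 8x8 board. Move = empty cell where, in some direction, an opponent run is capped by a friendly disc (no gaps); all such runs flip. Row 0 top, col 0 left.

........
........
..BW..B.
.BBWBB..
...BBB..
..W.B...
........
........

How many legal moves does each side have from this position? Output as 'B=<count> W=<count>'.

-- B to move --
(1,2): flips 1 -> legal
(1,3): flips 2 -> legal
(1,4): flips 1 -> legal
(2,4): flips 1 -> legal
(4,1): no bracket -> illegal
(4,2): no bracket -> illegal
(5,1): no bracket -> illegal
(5,3): no bracket -> illegal
(6,1): flips 1 -> legal
(6,2): no bracket -> illegal
(6,3): no bracket -> illegal
B mobility = 5
-- W to move --
(1,1): flips 1 -> legal
(1,2): no bracket -> illegal
(1,3): no bracket -> illegal
(1,5): no bracket -> illegal
(1,6): no bracket -> illegal
(1,7): no bracket -> illegal
(2,0): no bracket -> illegal
(2,1): flips 1 -> legal
(2,4): no bracket -> illegal
(2,5): flips 2 -> legal
(2,7): no bracket -> illegal
(3,0): flips 2 -> legal
(3,6): flips 2 -> legal
(3,7): no bracket -> illegal
(4,0): no bracket -> illegal
(4,1): flips 1 -> legal
(4,2): no bracket -> illegal
(4,6): no bracket -> illegal
(5,3): flips 1 -> legal
(5,5): flips 1 -> legal
(5,6): flips 2 -> legal
(6,3): no bracket -> illegal
(6,4): no bracket -> illegal
(6,5): no bracket -> illegal
W mobility = 9

Answer: B=5 W=9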